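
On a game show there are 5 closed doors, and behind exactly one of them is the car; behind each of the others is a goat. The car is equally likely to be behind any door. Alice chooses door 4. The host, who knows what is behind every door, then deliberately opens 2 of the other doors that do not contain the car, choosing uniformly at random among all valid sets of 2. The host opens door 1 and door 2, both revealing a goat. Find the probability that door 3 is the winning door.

Condition on the true location of the car.
If it is behind either of doors 1 and 2 (prior 1/5 each): that door was opened and seen not to hold the prize — ruled out; weight (1/5)·0 = 0 each.
If it is behind either of doors 3 and 5 (prior 1/5 each): the host has 3 equally likely choices, so probability 1/3; weight (1/5)·(1/3) = 1/15 each.
If it is behind door 4 (prior 1/5): the host has 6 equally likely choices, so probability 1/6; weight (1/5)·(1/6) = 1/30.
The weights sum to 1/6.
So P(the car behind door 3 | the host opened door 1 and door 2) = (1/15) / (1/6) = 2/5.

2/5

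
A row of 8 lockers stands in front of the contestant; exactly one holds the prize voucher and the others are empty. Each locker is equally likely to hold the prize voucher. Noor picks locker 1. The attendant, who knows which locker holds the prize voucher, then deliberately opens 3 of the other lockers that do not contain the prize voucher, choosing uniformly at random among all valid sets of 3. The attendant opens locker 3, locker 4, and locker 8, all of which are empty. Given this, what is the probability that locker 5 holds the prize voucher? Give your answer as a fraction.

Consider each possible location of the prize voucher in turn.
If it is in locker 1 (prior 1/8): the attendant has 35 equally likely choices, so probability 1/35; weight (1/8)·(1/35) = 1/280.
If it is in any of lockers 2, 5, 6, and 7 (prior 1/8 each): the attendant has 20 equally likely choices, so probability 1/20; weight (1/8)·(1/20) = 1/160 each.
If it is in any of lockers 3, 4, and 8 (prior 1/8 each): that locker was opened and seen not to hold the prize — ruled out; weight (1/8)·0 = 0 each.
The weights sum to 1/35.
So P(the prize voucher in locker 5 | the attendant opened locker 3, locker 4, and locker 8) = (1/160) / (1/35) = 7/32.

7/32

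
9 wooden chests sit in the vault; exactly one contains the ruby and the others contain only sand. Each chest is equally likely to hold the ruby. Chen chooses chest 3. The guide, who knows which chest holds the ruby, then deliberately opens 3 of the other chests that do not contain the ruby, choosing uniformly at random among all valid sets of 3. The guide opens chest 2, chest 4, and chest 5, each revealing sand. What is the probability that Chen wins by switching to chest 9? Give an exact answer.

Apply Bayes' rule, conditioning on where the ruby actually is.
If it is in any of chests 1, 6, 7, 8, and 9 (prior 1/9 each): the guide has 35 equally likely choices, so probability 1/35; weight (1/9)·(1/35) = 1/315 each.
If it is in any of chests 2, 4, and 5 (prior 1/9 each): that chest was opened and seen not to hold the prize — ruled out; weight (1/9)·0 = 0 each.
If it is in chest 3 (prior 1/9): the guide has 56 equally likely choices, so probability 1/56; weight (1/9)·(1/56) = 1/504.
The weights sum to 1/56.
So P(the ruby in chest 9 | the guide opened chest 2, chest 4, and chest 5) = (1/315) / (1/56) = 8/45.

8/45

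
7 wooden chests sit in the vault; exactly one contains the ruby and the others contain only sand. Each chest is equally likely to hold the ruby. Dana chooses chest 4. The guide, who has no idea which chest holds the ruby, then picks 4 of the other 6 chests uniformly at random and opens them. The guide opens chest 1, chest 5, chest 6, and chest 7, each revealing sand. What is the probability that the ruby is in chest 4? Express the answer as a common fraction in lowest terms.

1/3

Condition on the true location of the ruby.
If it is in any of chests 1, 5, 6, and 7 (prior 1/7 each): that chest was opened and seen not to hold the prize — ruled out; weight (1/7)·0 = 0 each.
If it is in any of chests 2, 3, and 4 (prior 1/7 each): the guide picks exactly this set with probability 1/15 regardless, and none is the prize; weight (1/7)·(1/15) = 1/105 each.
The weights sum to 1/35.
So P(the ruby in chest 4 | the guide opened chest 1, chest 5, chest 6, and chest 7) = (1/105) / (1/35) = 1/3.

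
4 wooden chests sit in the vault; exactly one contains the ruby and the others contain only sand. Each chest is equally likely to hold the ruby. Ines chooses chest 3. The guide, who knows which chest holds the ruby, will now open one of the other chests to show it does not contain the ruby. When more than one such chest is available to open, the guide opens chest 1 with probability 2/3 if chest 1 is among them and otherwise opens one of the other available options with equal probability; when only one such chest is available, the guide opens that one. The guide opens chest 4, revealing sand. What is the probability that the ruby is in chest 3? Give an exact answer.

1/6

Condition on the true location of the ruby.
If it is in chest 1 (prior 1/4): chest 1 holds the prize so is unavailable; the guide chooses uniformly among the 2 others, probability 1/2; weight (1/4)·(1/2) = 1/8.
If it is in chest 2 (prior 1/4): chest 1 is available but not opened, probability 1/3; weight (1/4)·(1/3) = 1/12.
If it is in chest 3 (prior 1/4): chest 1 is available but not opened; chest 4 gets probability (1 − 2/3)/2 = 1/6; weight (1/4)·(1/6) = 1/24.
If it is in chest 4 (prior 1/4): the guide opened chest 4, so this case is ruled out; weight (1/4)·0 = 0.
The weights sum to 1/4.
So P(the ruby in chest 3 | the guide opened chest 4) = (1/24) / (1/4) = 1/6.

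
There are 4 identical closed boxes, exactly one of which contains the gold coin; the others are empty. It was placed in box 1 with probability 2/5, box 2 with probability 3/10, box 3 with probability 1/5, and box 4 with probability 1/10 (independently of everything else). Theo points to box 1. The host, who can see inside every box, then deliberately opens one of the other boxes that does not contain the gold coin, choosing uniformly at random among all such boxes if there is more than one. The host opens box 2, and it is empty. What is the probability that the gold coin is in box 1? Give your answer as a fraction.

Condition on the true location of the gold coin.
If it is in box 1 (prior 2/5): the host has 3 equally likely choices, so probability 1/3; weight (2/5)·(1/3) = 2/15.
If it is in box 2 (prior 3/10): the host opened box 2, so this case is ruled out; weight (3/10)·0 = 0.
If it is in box 3 (prior 1/5): the host has 2 equally likely choices, so probability 1/2; weight (1/5)·(1/2) = 1/10.
If it is in box 4 (prior 1/10): the host has 2 equally likely choices, so probability 1/2; weight (1/10)·(1/2) = 1/20.
The weights sum to 17/60.
So P(the gold coin in box 1 | the host opened box 2) = (2/15) / (17/60) = 8/17.

8/17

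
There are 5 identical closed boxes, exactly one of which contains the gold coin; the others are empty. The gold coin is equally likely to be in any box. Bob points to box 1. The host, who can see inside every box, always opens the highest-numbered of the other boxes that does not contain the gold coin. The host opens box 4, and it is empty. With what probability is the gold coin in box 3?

0

Consider each possible location of the gold coin in turn.
If it is in any of boxes 1, 2, and 3 (prior 1/5 each): the host would have opened box 5 instead, probability 0; weight (1/5)·0 = 0 each.
If it is in box 4 (prior 1/5): the host opened box 4, so this case is ruled out; weight (1/5)·0 = 0.
If it is in box 5 (prior 1/5): box 4 is the highest-numbered option available, probability 1; weight (1/5)·1 = 1/5.
The weights sum to 1/5.
So P(the gold coin in box 3 | the host opened box 4) = 0 / (1/5) = 0.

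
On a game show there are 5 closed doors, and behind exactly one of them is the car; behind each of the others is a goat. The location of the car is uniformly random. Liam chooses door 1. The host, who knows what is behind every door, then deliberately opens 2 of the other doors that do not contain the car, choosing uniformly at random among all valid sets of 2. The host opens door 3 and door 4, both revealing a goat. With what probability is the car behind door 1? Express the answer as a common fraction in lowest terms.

Apply Bayes' rule, conditioning on where the car actually is.
If it is behind door 1 (prior 1/5): the host has 6 equally likely choices, so probability 1/6; weight (1/5)·(1/6) = 1/30.
If it is behind either of doors 2 and 5 (prior 1/5 each): the host has 3 equally likely choices, so probability 1/3; weight (1/5)·(1/3) = 1/15 each.
If it is behind either of doors 3 and 4 (prior 1/5 each): that door was opened and seen not to hold the prize — ruled out; weight (1/5)·0 = 0 each.
The weights sum to 1/6.
So P(the car behind door 1 | the host opened door 3 and door 4) = (1/30) / (1/6) = 1/5.

1/5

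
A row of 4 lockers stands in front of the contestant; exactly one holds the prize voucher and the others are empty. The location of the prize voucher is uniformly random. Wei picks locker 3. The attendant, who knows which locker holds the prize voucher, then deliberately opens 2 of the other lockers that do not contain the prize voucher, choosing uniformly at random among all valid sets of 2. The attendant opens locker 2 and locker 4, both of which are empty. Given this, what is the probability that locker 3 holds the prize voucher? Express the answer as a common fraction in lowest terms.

Consider each possible location of the prize voucher in turn.
If it is in locker 1 (prior 1/4): the attendant has no choice, probability 1; weight (1/4)·1 = 1/4.
If it is in either of lockers 2 and 4 (prior 1/4 each): that locker was opened and seen not to hold the prize — ruled out; weight (1/4)·0 = 0 each.
If it is in locker 3 (prior 1/4): the attendant has 3 equally likely choices, so probability 1/3; weight (1/4)·(1/3) = 1/12.
The weights sum to 1/3.
So P(the prize voucher in locker 3 | the attendant opened locker 2 and locker 4) = (1/12) / (1/3) = 1/4.

1/4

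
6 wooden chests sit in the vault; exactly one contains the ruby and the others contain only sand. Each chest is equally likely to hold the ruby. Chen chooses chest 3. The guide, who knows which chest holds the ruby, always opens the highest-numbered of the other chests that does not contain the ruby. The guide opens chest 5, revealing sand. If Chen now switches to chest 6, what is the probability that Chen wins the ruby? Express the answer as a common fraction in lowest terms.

Apply Bayes' rule, conditioning on where the ruby actually is.
If it is in any of chests 1, 2, 3, and 4 (prior 1/6 each): the guide would have opened chest 6 instead, probability 0; weight (1/6)·0 = 0 each.
If it is in chest 5 (prior 1/6): the guide opened chest 5, so this case is ruled out; weight (1/6)·0 = 0.
If it is in chest 6 (prior 1/6): chest 5 is the highest-numbered option available, probability 1; weight (1/6)·1 = 1/6.
The weights sum to 1/6.
So P(the ruby in chest 6 | the guide opened chest 5) = (1/6) / (1/6) = 1.

1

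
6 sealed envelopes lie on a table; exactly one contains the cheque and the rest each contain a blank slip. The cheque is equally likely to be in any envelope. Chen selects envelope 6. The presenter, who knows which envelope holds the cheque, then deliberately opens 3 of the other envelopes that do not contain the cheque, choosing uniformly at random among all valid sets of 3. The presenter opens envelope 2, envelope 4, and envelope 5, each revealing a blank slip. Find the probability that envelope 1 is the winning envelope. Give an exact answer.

Apply Bayes' rule, conditioning on where the cheque actually is.
If it is in either of envelopes 1 and 3 (prior 1/6 each): the presenter has 4 equally likely choices, so probability 1/4; weight (1/6)·(1/4) = 1/24 each.
If it is in any of envelopes 2, 4, and 5 (prior 1/6 each): that envelope was opened and seen not to hold the prize — ruled out; weight (1/6)·0 = 0 each.
If it is in envelope 6 (prior 1/6): the presenter has 10 equally likely choices, so probability 1/10; weight (1/6)·(1/10) = 1/60.
The weights sum to 1/10.
So P(the cheque in envelope 1 | the presenter opened envelope 2, envelope 4, and envelope 5) = (1/24) / (1/10) = 5/12.

5/12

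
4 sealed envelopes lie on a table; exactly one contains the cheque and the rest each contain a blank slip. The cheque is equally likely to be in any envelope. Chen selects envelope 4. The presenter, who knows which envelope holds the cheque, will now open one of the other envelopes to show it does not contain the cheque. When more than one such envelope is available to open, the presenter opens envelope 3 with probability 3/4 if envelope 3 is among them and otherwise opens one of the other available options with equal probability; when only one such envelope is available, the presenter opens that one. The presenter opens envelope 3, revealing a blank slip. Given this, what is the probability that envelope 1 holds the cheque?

1/3

Condition on the true location of the cheque.
If it is in any of envelopes 1, 2, and 4 (prior 1/4 each): envelope 3 is available, opened with probability 3/4; weight (1/4)·(3/4) = 3/16 each.
If it is in envelope 3 (prior 1/4): the presenter opened envelope 3, so this case is ruled out; weight (1/4)·0 = 0.
The weights sum to 9/16.
So P(the cheque in envelope 1 | the presenter opened envelope 3) = (3/16) / (9/16) = 1/3.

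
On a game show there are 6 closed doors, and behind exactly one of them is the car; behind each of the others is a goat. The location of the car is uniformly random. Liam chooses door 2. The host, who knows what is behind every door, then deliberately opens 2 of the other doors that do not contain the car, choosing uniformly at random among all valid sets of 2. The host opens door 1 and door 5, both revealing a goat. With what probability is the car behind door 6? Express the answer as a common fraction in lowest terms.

5/18

Condition on the true location of the car.
If it is behind either of doors 1 and 5 (prior 1/6 each): that door was opened and seen not to hold the prize — ruled out; weight (1/6)·0 = 0 each.
If it is behind door 2 (prior 1/6): the host has 10 equally likely choices, so probability 1/10; weight (1/6)·(1/10) = 1/60.
If it is behind any of doors 3, 4, and 6 (prior 1/6 each): the host has 6 equally likely choices, so probability 1/6; weight (1/6)·(1/6) = 1/36 each.
The weights sum to 1/10.
So P(the car behind door 6 | the host opened door 1 and door 5) = (1/36) / (1/10) = 5/18.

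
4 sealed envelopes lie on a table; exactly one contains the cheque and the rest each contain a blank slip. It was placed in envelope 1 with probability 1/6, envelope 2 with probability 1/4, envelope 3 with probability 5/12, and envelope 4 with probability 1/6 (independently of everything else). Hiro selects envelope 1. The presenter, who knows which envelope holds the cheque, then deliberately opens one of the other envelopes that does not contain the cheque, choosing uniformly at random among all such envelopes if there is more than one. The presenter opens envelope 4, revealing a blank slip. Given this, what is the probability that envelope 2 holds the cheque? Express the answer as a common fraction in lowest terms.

Condition on the true location of the cheque.
If it is in envelope 1 (prior 1/6): the presenter has 3 equally likely choices, so probability 1/3; weight (1/6)·(1/3) = 1/18.
If it is in envelope 2 (prior 1/4): the presenter has 2 equally likely choices, so probability 1/2; weight (1/4)·(1/2) = 1/8.
If it is in envelope 3 (prior 5/12): the presenter has 2 equally likely choices, so probability 1/2; weight (5/12)·(1/2) = 5/24.
If it is in envelope 4 (prior 1/6): the presenter opened envelope 4, so this case is ruled out; weight (1/6)·0 = 0.
The weights sum to 7/18.
So P(the cheque in envelope 2 | the presenter opened envelope 4) = (1/8) / (7/18) = 9/28.

9/28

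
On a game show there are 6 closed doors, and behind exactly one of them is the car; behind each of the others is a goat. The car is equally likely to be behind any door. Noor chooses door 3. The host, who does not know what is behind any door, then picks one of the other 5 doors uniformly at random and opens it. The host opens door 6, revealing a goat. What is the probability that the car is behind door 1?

1/5

Because the host chose which door to open without knowing where the car is, the choice is independent of the prize location. Learning that door 6 does not hold the car simply rules out that one location and leaves the remaining 5 doors still equally likely by symmetry.
So P(the car behind door 1) = 1/5.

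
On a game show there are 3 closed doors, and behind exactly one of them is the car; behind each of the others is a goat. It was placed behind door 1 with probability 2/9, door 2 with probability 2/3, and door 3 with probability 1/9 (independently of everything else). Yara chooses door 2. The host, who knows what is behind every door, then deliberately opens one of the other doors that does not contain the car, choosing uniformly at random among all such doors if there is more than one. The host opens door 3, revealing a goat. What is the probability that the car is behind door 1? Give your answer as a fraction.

2/5

Consider each possible location of the car in turn.
If it is behind door 1 (prior 2/9): the host has no choice, probability 1; weight (2/9)·1 = 2/9.
If it is behind door 2 (prior 2/3): the host has 2 equally likely choices, so probability 1/2; weight (2/3)·(1/2) = 1/3.
If it is behind door 3 (prior 1/9): the host opened door 3, so this case is ruled out; weight (1/9)·0 = 0.
The weights sum to 5/9.
So P(the car behind door 1 | the host opened door 3) = (2/9) / (5/9) = 2/5.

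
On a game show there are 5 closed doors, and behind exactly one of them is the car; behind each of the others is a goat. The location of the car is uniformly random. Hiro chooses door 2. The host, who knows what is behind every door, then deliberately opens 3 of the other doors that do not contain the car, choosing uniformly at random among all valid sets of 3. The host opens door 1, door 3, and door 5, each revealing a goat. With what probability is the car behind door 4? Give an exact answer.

4/5

Consider each possible location of the car in turn.
If it is behind any of doors 1, 3, and 5 (prior 1/5 each): that door was opened and seen not to hold the prize — ruled out; weight (1/5)·0 = 0 each.
If it is behind door 2 (prior 1/5): the host has 4 equally likely choices, so probability 1/4; weight (1/5)·(1/4) = 1/20.
If it is behind door 4 (prior 1/5): the host has no choice, probability 1; weight (1/5)·1 = 1/5.
The weights sum to 1/4.
So P(the car behind door 4 | the host opened door 1, door 3, and door 5) = (1/5) / (1/4) = 4/5.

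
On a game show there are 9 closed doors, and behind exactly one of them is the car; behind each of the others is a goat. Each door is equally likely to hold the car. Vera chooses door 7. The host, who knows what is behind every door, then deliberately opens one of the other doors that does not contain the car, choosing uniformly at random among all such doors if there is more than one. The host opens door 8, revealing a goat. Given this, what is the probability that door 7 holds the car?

Consider each possible location of the car in turn.
If it is behind any of doors 1, 2, 3, 4, 5, 6, and 9 (prior 1/9 each): the host has 7 equally likely choices, so probability 1/7; weight (1/9)·(1/7) = 1/63 each.
If it is behind door 7 (prior 1/9): the host has 8 equally likely choices, so probability 1/8; weight (1/9)·(1/8) = 1/72.
If it is behind door 8 (prior 1/9): the host opened door 8, so this case is ruled out; weight (1/9)·0 = 0.
The weights sum to 1/8.
So P(the car behind door 7 | the host opened door 8) = (1/72) / (1/8) = 1/9.

1/9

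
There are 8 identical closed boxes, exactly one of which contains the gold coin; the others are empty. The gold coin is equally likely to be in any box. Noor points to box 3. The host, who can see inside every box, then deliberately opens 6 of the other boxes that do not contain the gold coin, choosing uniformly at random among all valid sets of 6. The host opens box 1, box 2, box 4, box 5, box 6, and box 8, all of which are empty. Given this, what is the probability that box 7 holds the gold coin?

7/8

Consider each possible location of the gold coin in turn.
If it is in any of boxes 1, 2, 4, 5, 6, and 8 (prior 1/8 each): that box was opened and seen not to hold the prize — ruled out; weight (1/8)·0 = 0 each.
If it is in box 3 (prior 1/8): the host has 7 equally likely choices, so probability 1/7; weight (1/8)·(1/7) = 1/56.
If it is in box 7 (prior 1/8): the host has no choice, probability 1; weight (1/8)·1 = 1/8.
The weights sum to 1/7.
So P(the gold coin in box 7 | the host opened box 1, box 2, box 4, box 5, box 6, and box 8) = (1/8) / (1/7) = 7/8.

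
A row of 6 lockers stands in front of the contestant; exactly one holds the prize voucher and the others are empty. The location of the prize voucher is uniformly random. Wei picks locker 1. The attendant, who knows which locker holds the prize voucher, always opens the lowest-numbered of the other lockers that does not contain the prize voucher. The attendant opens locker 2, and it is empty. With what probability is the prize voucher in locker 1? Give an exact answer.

Condition on the true location of the prize voucher.
If it is in any of lockers 1, 3, 4, 5, and 6 (prior 1/6 each): locker 2 is the lowest-numbered option available, probability 1; weight (1/6)·1 = 1/6 each.
If it is in locker 2 (prior 1/6): the attendant opened locker 2, so this case is ruled out; weight (1/6)·0 = 0.
The weights sum to 5/6.
So P(the prize voucher in locker 1 | the attendant opened locker 2) = (1/6) / (5/6) = 1/5.

1/5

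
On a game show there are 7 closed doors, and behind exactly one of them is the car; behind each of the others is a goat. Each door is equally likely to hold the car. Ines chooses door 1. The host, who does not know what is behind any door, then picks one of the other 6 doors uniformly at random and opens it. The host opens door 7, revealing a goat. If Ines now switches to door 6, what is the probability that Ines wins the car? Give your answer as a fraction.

1/6

Apply Bayes' rule, conditioning on where the car actually is.
If it is behind any of doors 1, 2, 3, 4, 5, and 6 (prior 1/7 each): the host picks door 7 with probability 1/6 regardless, and it is not the prize; weight (1/7)·(1/6) = 1/42 each.
If it is behind door 7 (prior 1/7): the host opened door 7, so this case is ruled out; weight (1/7)·0 = 0.
The weights sum to 1/7.
So P(the car behind door 6 | the host opened door 7) = (1/42) / (1/7) = 1/6.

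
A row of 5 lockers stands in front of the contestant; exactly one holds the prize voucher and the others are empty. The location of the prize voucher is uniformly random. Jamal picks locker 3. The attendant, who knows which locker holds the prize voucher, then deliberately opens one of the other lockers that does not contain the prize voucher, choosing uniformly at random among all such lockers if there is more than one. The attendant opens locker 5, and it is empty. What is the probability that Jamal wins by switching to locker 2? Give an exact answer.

4/15

Consider each possible location of the prize voucher in turn.
If it is in any of lockers 1, 2, and 4 (prior 1/5 each): the attendant has 3 equally likely choices, so probability 1/3; weight (1/5)·(1/3) = 1/15 each.
If it is in locker 3 (prior 1/5): the attendant has 4 equally likely choices, so probability 1/4; weight (1/5)·(1/4) = 1/20.
If it is in locker 5 (prior 1/5): the attendant opened locker 5, so this case is ruled out; weight (1/5)·0 = 0.
The weights sum to 1/4.
So P(the prize voucher in locker 2 | the attendant opened locker 5) = (1/15) / (1/4) = 4/15.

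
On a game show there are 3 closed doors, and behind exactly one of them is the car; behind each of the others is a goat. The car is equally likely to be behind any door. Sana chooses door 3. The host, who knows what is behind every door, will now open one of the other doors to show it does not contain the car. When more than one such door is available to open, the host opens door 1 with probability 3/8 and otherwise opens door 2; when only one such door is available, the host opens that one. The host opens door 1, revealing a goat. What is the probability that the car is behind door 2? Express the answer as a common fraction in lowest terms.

8/11

Condition on the true location of the car.
If it is behind door 1 (prior 1/3): the host opened door 1, so this case is ruled out; weight (1/3)·0 = 0.
If it is behind door 2 (prior 1/3): only door 1 is available, probability 1; weight (1/3)·1 = 1/3.
If it is behind door 3 (prior 1/3): door 1 is available, opened with probability 3/8; weight (1/3)·(3/8) = 1/8.
The weights sum to 11/24.
So P(the car behind door 2 | the host opened door 1) = (1/3) / (11/24) = 8/11.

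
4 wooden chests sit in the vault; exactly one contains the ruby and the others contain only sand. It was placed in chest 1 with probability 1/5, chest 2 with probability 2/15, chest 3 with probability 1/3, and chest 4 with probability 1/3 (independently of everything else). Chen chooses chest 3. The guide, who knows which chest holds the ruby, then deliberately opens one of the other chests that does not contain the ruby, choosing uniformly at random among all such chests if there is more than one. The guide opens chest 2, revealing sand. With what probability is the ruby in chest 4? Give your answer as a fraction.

15/34

Condition on the true location of the ruby.
If it is in chest 1 (prior 1/5): the guide has 2 equally likely choices, so probability 1/2; weight (1/5)·(1/2) = 1/10.
If it is in chest 2 (prior 2/15): the guide opened chest 2, so this case is ruled out; weight (2/15)·0 = 0.
If it is in chest 3 (prior 1/3): the guide has 3 equally likely choices, so probability 1/3; weight (1/3)·(1/3) = 1/9.
If it is in chest 4 (prior 1/3): the guide has 2 equally likely choices, so probability 1/2; weight (1/3)·(1/2) = 1/6.
The weights sum to 17/45.
So P(the ruby in chest 4 | the guide opened chest 2) = (1/6) / (17/45) = 15/34.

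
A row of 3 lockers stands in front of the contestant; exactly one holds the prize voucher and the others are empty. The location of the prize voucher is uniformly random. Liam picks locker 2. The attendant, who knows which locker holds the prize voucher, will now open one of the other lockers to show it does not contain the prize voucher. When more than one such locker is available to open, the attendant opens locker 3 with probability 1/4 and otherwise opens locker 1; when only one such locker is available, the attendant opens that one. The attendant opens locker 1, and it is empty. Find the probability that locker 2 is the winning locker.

Consider each possible location of the prize voucher in turn.
If it is in locker 1 (prior 1/3): the attendant opened locker 1, so this case is ruled out; weight (1/3)·0 = 0.
If it is in locker 2 (prior 1/3): locker 3 is available but not opened, probability 3/4; weight (1/3)·(3/4) = 1/4.
If it is in locker 3 (prior 1/3): only locker 1 is available, probability 1; weight (1/3)·1 = 1/3.
The weights sum to 7/12.
So P(the prize voucher in locker 2 | the attendant opened locker 1) = (1/4) / (7/12) = 3/7.

3/7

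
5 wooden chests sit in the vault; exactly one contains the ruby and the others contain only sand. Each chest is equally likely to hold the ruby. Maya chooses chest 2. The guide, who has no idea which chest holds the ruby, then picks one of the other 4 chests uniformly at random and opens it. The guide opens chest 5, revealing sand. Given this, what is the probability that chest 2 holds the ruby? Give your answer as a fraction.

Because the guide chose which chest to open without knowing where the ruby is, the choice is independent of the prize location. Learning that chest 5 does not hold the ruby simply rules out that one location and leaves the remaining 4 chests still equally likely by symmetry.
So P(the ruby in chest 2) = 1/4.

1/4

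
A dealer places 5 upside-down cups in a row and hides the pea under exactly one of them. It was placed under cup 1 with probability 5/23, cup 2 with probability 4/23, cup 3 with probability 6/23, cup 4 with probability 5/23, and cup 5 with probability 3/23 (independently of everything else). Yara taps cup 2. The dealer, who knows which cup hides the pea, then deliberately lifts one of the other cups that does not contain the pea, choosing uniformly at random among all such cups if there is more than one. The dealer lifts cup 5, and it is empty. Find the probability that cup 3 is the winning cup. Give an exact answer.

Condition on the true location of the pea.
If it is under either of cups 1 and 4 (prior 5/23 each): the dealer has 3 equally likely choices, so probability 1/3; weight (5/23)·(1/3) = 5/69 each.
If it is under cup 2 (prior 4/23): the dealer has 4 equally likely choices, so probability 1/4; weight (4/23)·(1/4) = 1/23.
If it is under cup 3 (prior 6/23): the dealer has 3 equally likely choices, so probability 1/3; weight (6/23)·(1/3) = 2/23.
If it is under cup 5 (prior 3/23): the dealer opened cup 5, so this case is ruled out; weight (3/23)·0 = 0.
The weights sum to 19/69.
So P(the pea under cup 3 | the dealer opened cup 5) = (2/23) / (19/69) = 6/19.

6/19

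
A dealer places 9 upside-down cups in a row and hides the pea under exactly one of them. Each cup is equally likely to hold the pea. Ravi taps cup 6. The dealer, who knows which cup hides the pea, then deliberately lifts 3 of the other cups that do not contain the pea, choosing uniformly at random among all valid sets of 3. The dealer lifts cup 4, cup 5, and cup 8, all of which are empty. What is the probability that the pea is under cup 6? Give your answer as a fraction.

1/9

Consider each possible location of the pea in turn.
If it is under any of cups 1, 2, 3, 7, and 9 (prior 1/9 each): the dealer has 35 equally likely choices, so probability 1/35; weight (1/9)·(1/35) = 1/315 each.
If it is under any of cups 4, 5, and 8 (prior 1/9 each): that cup was opened and seen not to hold the prize — ruled out; weight (1/9)·0 = 0 each.
If it is under cup 6 (prior 1/9): the dealer has 56 equally likely choices, so probability 1/56; weight (1/9)·(1/56) = 1/504.
The weights sum to 1/56.
So P(the pea under cup 6 | the dealer opened cup 4, cup 5, and cup 8) = (1/504) / (1/56) = 1/9.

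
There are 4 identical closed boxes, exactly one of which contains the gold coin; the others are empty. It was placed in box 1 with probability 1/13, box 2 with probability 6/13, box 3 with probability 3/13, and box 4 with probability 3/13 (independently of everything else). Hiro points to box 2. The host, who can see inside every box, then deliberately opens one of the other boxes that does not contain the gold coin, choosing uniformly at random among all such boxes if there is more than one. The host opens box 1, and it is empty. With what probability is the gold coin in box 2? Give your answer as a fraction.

Apply Bayes' rule, conditioning on where the gold coin actually is.
If it is in box 1 (prior 1/13): the host opened box 1, so this case is ruled out; weight (1/13)·0 = 0.
If it is in box 2 (prior 6/13): the host has 3 equally likely choices, so probability 1/3; weight (6/13)·(1/3) = 2/13.
If it is in either of boxes 3 and 4 (prior 3/13 each): the host has 2 equally likely choices, so probability 1/2; weight (3/13)·(1/2) = 3/26 each.
The weights sum to 5/13.
So P(the gold coin in box 2 | the host opened box 1) = (2/13) / (5/13) = 2/5.

2/5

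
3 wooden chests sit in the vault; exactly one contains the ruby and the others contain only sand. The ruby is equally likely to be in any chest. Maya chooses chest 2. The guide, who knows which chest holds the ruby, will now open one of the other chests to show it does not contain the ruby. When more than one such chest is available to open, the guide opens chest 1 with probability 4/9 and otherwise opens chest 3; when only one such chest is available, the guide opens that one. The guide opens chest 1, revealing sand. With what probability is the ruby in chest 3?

9/13

Apply Bayes' rule, conditioning on where the ruby actually is.
If it is in chest 1 (prior 1/3): the guide opened chest 1, so this case is ruled out; weight (1/3)·0 = 0.
If it is in chest 2 (prior 1/3): chest 1 is available, opened with probability 4/9; weight (1/3)·(4/9) = 4/27.
If it is in chest 3 (prior 1/3): only chest 1 is available, probability 1; weight (1/3)·1 = 1/3.
The weights sum to 13/27.
So P(the ruby in chest 3 | the guide opened chest 1) = (1/3) / (13/27) = 9/13.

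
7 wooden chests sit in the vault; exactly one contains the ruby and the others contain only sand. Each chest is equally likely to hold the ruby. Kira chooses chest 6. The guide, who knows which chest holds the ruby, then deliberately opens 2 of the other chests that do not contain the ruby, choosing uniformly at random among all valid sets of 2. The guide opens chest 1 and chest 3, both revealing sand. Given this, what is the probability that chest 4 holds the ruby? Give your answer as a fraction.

Condition on the true location of the ruby.
If it is in either of chests 1 and 3 (prior 1/7 each): that chest was opened and seen not to hold the prize — ruled out; weight (1/7)·0 = 0 each.
If it is in any of chests 2, 4, 5, and 7 (prior 1/7 each): the guide has 10 equally likely choices, so probability 1/10; weight (1/7)·(1/10) = 1/70 each.
If it is in chest 6 (prior 1/7): the guide has 15 equally likely choices, so probability 1/15; weight (1/7)·(1/15) = 1/105.
The weights sum to 1/15.
So P(the ruby in chest 4 | the guide opened chest 1 and chest 3) = (1/70) / (1/15) = 3/14.

3/14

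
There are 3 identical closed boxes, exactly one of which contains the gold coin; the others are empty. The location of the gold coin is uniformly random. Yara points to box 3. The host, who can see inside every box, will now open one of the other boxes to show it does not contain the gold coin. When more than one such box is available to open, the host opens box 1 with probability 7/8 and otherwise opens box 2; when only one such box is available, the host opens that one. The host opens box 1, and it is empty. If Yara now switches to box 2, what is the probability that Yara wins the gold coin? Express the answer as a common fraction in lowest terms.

8/15

Condition on the true location of the gold coin.
If it is in box 1 (prior 1/3): the host opened box 1, so this case is ruled out; weight (1/3)·0 = 0.
If it is in box 2 (prior 1/3): only box 1 is available, probability 1; weight (1/3)·1 = 1/3.
If it is in box 3 (prior 1/3): box 1 is available, opened with probability 7/8; weight (1/3)·(7/8) = 7/24.
The weights sum to 5/8.
So P(the gold coin in box 2 | the host opened box 1) = (1/3) / (5/8) = 8/15.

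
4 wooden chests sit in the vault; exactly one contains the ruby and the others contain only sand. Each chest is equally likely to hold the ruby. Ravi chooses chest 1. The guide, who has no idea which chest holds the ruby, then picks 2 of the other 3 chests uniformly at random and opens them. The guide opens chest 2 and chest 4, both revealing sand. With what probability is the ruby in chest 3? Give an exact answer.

Because the guide chose which chests to open without knowing where the ruby is, the choice is independent of the prize location. Learning that none of the 2 opened chests holds the ruby simply rules out those 2 locations and leaves the remaining 2 chests still equally likely by symmetry.
So P(the ruby in chest 3) = 1/2.

1/2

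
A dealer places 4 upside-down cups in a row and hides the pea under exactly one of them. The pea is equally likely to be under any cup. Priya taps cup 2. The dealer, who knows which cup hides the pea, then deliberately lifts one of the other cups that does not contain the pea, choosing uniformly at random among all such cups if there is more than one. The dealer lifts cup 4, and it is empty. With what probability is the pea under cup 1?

3/8

Apply Bayes' rule, conditioning on where the pea actually is.
If it is under either of cups 1 and 3 (prior 1/4 each): the dealer has 2 equally likely choices, so probability 1/2; weight (1/4)·(1/2) = 1/8 each.
If it is under cup 2 (prior 1/4): the dealer has 3 equally likely choices, so probability 1/3; weight (1/4)·(1/3) = 1/12.
If it is under cup 4 (prior 1/4): the dealer opened cup 4, so this case is ruled out; weight (1/4)·0 = 0.
The weights sum to 1/3.
So P(the pea under cup 1 | the dealer opened cup 4) = (1/8) / (1/3) = 3/8.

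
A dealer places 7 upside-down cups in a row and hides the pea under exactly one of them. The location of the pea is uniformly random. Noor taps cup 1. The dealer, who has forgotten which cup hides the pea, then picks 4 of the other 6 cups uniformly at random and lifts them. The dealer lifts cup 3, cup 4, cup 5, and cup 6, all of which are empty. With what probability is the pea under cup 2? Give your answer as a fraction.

Because the dealer chose which cups to lift without knowing where the pea is, the choice is independent of the prize location. Learning that none of the 4 opened cups holds the pea simply rules out those 4 locations and leaves the remaining 3 cups still equally likely by symmetry.
So P(the pea under cup 2) = 1/3.

1/3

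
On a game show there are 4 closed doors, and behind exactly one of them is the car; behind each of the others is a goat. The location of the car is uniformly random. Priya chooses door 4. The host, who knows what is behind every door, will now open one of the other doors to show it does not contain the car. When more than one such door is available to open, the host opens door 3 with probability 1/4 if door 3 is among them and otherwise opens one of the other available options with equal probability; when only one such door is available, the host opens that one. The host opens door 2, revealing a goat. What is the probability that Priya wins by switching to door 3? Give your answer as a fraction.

4/13

Apply Bayes' rule, conditioning on where the car actually is.
If it is behind door 1 (prior 1/4): door 3 is available but not opened, probability 3/4; weight (1/4)·(3/4) = 3/16.
If it is behind door 2 (prior 1/4): the host opened door 2, so this case is ruled out; weight (1/4)·0 = 0.
If it is behind door 3 (prior 1/4): door 3 holds the prize so is unavailable; the host chooses uniformly among the 2 others, probability 1/2; weight (1/4)·(1/2) = 1/8.
If it is behind door 4 (prior 1/4): door 3 is available but not opened; door 2 gets probability (1 − 1/4)/2 = 3/8; weight (1/4)·(3/8) = 3/32.
The weights sum to 13/32.
So P(the car behind door 3 | the host opened door 2) = (1/8) / (13/32) = 4/13.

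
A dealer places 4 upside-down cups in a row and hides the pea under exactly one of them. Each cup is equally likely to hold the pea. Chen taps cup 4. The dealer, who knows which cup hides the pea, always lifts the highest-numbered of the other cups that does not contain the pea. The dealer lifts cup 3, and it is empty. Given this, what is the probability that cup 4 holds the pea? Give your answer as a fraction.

Apply Bayes' rule, conditioning on where the pea actually is.
If it is under any of cups 1, 2, and 4 (prior 1/4 each): cup 3 is the highest-numbered option available, probability 1; weight (1/4)·1 = 1/4 each.
If it is under cup 3 (prior 1/4): the dealer opened cup 3, so this case is ruled out; weight (1/4)·0 = 0.
The weights sum to 3/4.
So P(the pea under cup 4 | the dealer opened cup 3) = (1/4) / (3/4) = 1/3.

1/3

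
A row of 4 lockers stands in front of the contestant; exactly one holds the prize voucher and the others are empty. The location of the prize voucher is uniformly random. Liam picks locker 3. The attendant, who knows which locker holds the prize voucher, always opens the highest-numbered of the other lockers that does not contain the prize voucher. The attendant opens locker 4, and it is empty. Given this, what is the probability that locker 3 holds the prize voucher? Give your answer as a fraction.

1/3

Apply Bayes' rule, conditioning on where the prize voucher actually is.
If it is in any of lockers 1, 2, and 3 (prior 1/4 each): locker 4 is the highest-numbered option available, probability 1; weight (1/4)·1 = 1/4 each.
If it is in locker 4 (prior 1/4): the attendant opened locker 4, so this case is ruled out; weight (1/4)·0 = 0.
The weights sum to 3/4.
So P(the prize voucher in locker 3 | the attendant opened locker 4) = (1/4) / (3/4) = 1/3.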